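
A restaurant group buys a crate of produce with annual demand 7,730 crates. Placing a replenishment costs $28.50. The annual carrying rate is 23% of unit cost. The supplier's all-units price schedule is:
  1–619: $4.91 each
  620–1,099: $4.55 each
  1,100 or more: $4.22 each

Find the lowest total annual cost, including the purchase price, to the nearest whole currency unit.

TC* ≈ $33,355

Holding cost per unit per year at price C is H = 0.23·C.
For each price level, check whether its EOQ is feasible; otherwise the best quantity at that price is the breakpoint.
Tier 1 ($4.91): EOQ = 624.6 exceeds tier's upper bound 619, so this tier is dominated.
EOQ at $4.55 = 648.9 (feasible in tier 2): TC = 7,730×$4.55 + (7,730/648.9)×28.5 + (648.9/2)×0.23×$4.55 = $35,850.54.
EOQ at $4.22 = 673.8 < 1100, so use break Q=1100: TC = 7,730×$4.22 + (7,730/1100.0)×28.5 + (1100.0/2)×0.23×$4.22 = $33,354.71.
Lowest total cost among the candidates is at Q = 1100.0.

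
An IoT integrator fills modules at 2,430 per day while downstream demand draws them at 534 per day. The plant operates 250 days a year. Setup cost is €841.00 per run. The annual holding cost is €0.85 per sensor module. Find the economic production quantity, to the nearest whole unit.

Annual demand D = 534 × 250 = 133,500.
Production build-up factor (1 − d/p) = 1 − 534/2,430 = 0.7802.
Q* = √(2DS / (H(1 − d/p))) = √(2 × 133,500 × 841 / (0.85 × 0.7802)).
= √(224,547,000 / 0.6632) ≈ 18400.437.

Q* ≈ 18,400 modules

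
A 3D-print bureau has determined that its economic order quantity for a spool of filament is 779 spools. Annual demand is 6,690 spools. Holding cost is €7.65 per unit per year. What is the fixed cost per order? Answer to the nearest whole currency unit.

S ≈ €347

Invert the EOQ relation Q*² = 2DS/H.
From Q* = √(2DS/H): S = Q*²H / (2D) = 779² × 7.65 / (2 × 6,690) = 346.9607.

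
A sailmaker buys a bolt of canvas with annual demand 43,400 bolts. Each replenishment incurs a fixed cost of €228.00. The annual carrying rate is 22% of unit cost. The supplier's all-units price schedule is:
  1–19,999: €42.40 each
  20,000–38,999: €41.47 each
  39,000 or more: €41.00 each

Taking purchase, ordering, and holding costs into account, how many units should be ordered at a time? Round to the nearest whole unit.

Holding cost per unit per year at price C is H = 0.22·C.
For each price level, check whether its EOQ is feasible; otherwise the best quantity at that price is the breakpoint.
EOQ at €42.40 = 1456.6 (feasible in tier 1): TC = 43,400×€42.40 + (43,400/1456.6)×228 + (1456.6/2)×0.22×€42.40 = €1,853,746.94.
EOQ at €41.47 = 1472.8 < 20000, so use break Q=20000: TC = 43,400×€41.47 + (43,400/20000.0)×228 + (20000.0/2)×0.22×€41.47 = €1,891,526.76.
EOQ at €41.00 = 1481.2 < 39000, so use break Q=39000: TC = 43,400×€41.00 + (43,400/39000.0)×228 + (39000.0/2)×0.22×€41.00 = €1,955,543.72.
Lowest total cost is €1,853,746.94 at Q = 1456.6.

Q* ≈ 1,457 bolts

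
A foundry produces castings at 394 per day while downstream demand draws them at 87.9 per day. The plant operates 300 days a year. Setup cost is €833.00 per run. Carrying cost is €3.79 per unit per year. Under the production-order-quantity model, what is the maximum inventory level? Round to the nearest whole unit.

I_max ≈ 3,001 castings

Annual demand D = 87.9 × 300 = 26,370.
Production build-up factor (1 − d/p) = 1 − 87.9/394 = 0.7769.
Q* = √(2DS / (H(1 − d/p))) = √(2 × 26,370 × 833 / (3.79 × 0.7769)).
= √(43,932,420 / 2.9445) ≈ 3862.686.
Maximum inventory = Q*(1 − d/p) = 3862.686 × 0.7769 ≈ 3000.934.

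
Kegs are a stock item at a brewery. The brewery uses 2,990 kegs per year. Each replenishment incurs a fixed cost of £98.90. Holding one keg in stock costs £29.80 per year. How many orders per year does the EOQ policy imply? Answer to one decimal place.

N ≈ 21.2 orders per year

EOQ = √(2DS/H) = √(2 × 2,990 × 98.9 / 29.8) ≈ 140.88.
Orders per year = D / Q* = 2,990 / 140.88 ≈ 21.224.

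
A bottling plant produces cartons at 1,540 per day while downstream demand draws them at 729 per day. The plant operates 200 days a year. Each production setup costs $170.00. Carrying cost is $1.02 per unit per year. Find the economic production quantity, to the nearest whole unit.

Annual demand D = 729 × 200 = 145,800.
Production build-up factor (1 − d/p) = 1 − 729/1,540 = 0.5266.
Q* = √(2DS / (H(1 − d/p))) = √(2 × 145,800 × 170 / (1.02 × 0.5266)).
= √(49,572,000 / 0.5372) ≈ 9606.564.

Q* ≈ 9,607 cartons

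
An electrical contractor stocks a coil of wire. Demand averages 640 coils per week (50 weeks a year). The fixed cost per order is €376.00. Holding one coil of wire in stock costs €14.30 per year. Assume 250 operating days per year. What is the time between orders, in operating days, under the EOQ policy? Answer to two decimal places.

T ≈ 10.13 days

Annual demand D = 640 × 50 = 32,000.
The optimal lot size = √(2DS/H) = √(2 × 32,000 × 376 / 14.3) ≈ 1297.23.
Cycle time = Q*/D × 250 = 1297.23 / 32,000 × 250 ≈ 10.135 days.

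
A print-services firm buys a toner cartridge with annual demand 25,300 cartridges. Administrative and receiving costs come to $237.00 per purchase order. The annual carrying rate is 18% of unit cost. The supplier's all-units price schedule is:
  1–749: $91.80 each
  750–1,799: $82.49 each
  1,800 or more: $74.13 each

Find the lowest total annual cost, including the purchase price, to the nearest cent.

Holding cost per unit per year at price C is H = 0.18·C.
For each price level, check whether its EOQ is feasible; otherwise the best quantity at that price is the breakpoint.
Tier 1 ($91.80): EOQ = 851.9 exceeds tier's upper bound 749, so this tier is dominated.
EOQ at $82.49 = 898.7 (feasible in tier 2): TC = 25,300×$82.49 + (25,300/898.7)×237 + (898.7/2)×0.18×$82.49 = $2,100,341.01.
EOQ at $74.13 = 948.0 < 1800, so use break Q=1800: TC = 25,300×$74.13 + (25,300/1800.0)×237 + (1800.0/2)×0.18×$74.13 = $1,890,829.23.
Lowest total cost among the candidates is at Q = 1800.0.

TC* ≈ $1,890,829.23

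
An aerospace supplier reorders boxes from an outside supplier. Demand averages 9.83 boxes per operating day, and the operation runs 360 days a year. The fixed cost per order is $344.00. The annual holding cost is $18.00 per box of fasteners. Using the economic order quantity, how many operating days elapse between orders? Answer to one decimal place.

Annual demand D = 9.83 × 360 = 3,538.8.
The optimal lot size = √(2DS/H) = √(2 × 3,538.8 × 344 / 18) ≈ 367.78.
Cycle time = Q*/D × 360 = 367.78 / 3,538.8 × 360 ≈ 37.414 days.

T ≈ 37.4 days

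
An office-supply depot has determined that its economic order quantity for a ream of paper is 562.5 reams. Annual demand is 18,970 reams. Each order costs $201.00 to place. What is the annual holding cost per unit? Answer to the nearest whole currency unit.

H ≈ $24

The basic EOQ model gives Q* = √(2DS/H); rearrange for the unknown.
From Q* = √(2DS/H): H = 2DS / Q*² = 2 × 18,970 × 201 / 562.5² = 24.1017.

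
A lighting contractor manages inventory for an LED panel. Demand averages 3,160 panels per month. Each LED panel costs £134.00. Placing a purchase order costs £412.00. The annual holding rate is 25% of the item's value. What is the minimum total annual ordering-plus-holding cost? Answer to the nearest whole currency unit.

TC* ≈ £32,353

Annual demand D = 3,160 × 12 = 37,920.
Holding cost H = 0.25 × £134.00 = £33.5000 per unit per year.
Q* = √(2DS/H) = √(2 × 37,920 × 412 / 33.5) ≈ 965.77.
At Q*, ordering cost (D/Q*)S equals holding cost (Q*/2)H, each = √(DSH/2).
Minimum total = √(2DSH) = √(2 × 37,920 × 412 × 33.5) ≈ 32353.418.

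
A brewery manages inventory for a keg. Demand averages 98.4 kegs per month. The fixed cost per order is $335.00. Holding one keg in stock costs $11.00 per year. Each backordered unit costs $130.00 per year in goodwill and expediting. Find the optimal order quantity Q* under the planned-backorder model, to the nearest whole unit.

Annual demand D = 98.4 × 12 = 1,180.8.
With planned backorders, Q* = √(2DS/H) · √((H+B)/B).
√(2DS/H) = √(2 × 1,180.8 × 335 / 11) = 268.182.
√((H+B)/B) = √((11+130)/130) = 1.0414.
Q* ≈ 279.298.

Q* ≈ 279 kegs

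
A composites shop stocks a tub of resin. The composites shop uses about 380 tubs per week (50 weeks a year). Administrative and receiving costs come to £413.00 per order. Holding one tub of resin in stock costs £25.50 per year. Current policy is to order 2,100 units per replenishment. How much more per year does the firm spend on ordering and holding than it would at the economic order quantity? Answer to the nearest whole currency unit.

Annual demand D = 380 × 50 = 19,000.
EOQ = √(2DS/H) = √(2 × 19,000 × 413 / 25.5) ≈ 784.51.
Cost at Q* = (D/Q*)S + (Q*/2)H = √(2DSH) ≈ £20,004.92.
Cost at Q = 2,100: (19,000/2,100)×413 + (2,100/2)×25.5 = £3,736.67 + £26,775.00 = £30,511.67.
Excess = £30,511.67 − £20,004.92 = £10,506.74.

Extra cost ≈ £10,507 per year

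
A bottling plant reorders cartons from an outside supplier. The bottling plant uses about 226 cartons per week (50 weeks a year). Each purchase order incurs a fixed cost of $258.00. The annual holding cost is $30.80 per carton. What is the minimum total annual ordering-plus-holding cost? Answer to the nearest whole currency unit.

Annual demand D = 226 × 50 = 11,300.
Q* = √(2DS/H) = √(2 × 11,300 × 258 / 30.8) ≈ 435.10.
At the optimum the two cost components are equal, so total cost = 2·(Q*/2)H = Q*·H.
Minimum total = √(2DSH) = √(2 × 11,300 × 258 × 30.8) ≈ 13401.069.

TC* ≈ $13,401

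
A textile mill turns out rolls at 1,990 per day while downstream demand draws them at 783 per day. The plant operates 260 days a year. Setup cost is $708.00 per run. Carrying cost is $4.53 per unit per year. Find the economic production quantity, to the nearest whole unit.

Q* ≈ 10,243 rolls

Annual demand D = 783 × 260 = 203,580.
Production build-up factor (1 − d/p) = 1 − 783/1,990 = 0.6065.
Q* = √(2DS / (H(1 − d/p))) = √(2 × 203,580 × 708 / (4.53 × 0.6065)).
= √(288,269,280 / 2.7476) ≈ 10242.901.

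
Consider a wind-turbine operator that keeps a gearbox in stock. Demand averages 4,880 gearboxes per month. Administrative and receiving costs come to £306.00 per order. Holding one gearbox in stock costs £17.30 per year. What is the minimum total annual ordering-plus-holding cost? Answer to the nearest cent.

TC* ≈ £24,900.00

Annual demand D = 4,880 × 12 = 58,560.
The optimal lot size = √(2DS/H) = √(2 × 58,560 × 306 / 17.3) ≈ 1439.31.
At the optimum the two cost components are equal, so total cost = 2·(Q*/2)H = Q*·H.
Minimum total = √(2DSH) = √(2 × 58,560 × 306 × 17.3) ≈ 24899.997.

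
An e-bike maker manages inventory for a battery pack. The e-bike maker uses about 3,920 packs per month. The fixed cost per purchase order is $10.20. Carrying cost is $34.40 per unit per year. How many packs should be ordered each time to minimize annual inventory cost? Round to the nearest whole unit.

Q* ≈ 167 packs

Annual demand D = 3,920 × 12 = 47,040.
EOQ = √(2DS / H) = √(2 × 47,040 × 10.2 / 34.4).
= √(959,616 / 34.4) = √27,895.814 ≈ 167.020.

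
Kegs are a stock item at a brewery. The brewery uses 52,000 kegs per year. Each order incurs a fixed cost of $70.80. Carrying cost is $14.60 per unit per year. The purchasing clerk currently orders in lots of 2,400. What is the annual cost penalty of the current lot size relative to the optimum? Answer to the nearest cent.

Extra cost ≈ $8,685.65 per year

EOQ = √(2DS/H) = √(2 × 52,000 × 70.8 / 14.6) ≈ 710.16.
Cost at Q* = (D/Q*)S + (Q*/2)H = √(2DSH) ≈ $10,368.35.
Cost at Q = 2,400: (52,000/2,400)×70.8 + (2,400/2)×14.6 = $1,534.00 + $17,520.00 = $19,054.00.
Excess = $19,054.00 − $10,368.35 = $8,685.65.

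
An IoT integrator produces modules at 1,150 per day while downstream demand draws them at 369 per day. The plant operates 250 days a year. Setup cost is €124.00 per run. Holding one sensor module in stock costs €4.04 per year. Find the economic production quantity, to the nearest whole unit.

Q* ≈ 2,888 modules

Annual demand D = 369 × 250 = 92,250.
Production build-up factor (1 − d/p) = 1 − 369/1,150 = 0.6791.
Q* = √(2DS / (H(1 − d/p))) = √(2 × 92,250 × 124 / (4.04 × 0.6791)).
= √(22,878,000 / 2.7437) ≈ 2887.631.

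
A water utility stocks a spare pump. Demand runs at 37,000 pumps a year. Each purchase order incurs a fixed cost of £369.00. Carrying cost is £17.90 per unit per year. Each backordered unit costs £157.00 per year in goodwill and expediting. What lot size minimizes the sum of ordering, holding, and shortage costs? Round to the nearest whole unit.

Q* ≈ 1,304 pumps

With planned backorders, Q* = √(2DS/H) · √((H+B)/B).
√(2DS/H) = √(2 × 37,000 × 369 / 17.9) = 1235.101.
√((H+B)/B) = √((17.9+157)/157) = 1.0555.
Q* ≈ 1303.610.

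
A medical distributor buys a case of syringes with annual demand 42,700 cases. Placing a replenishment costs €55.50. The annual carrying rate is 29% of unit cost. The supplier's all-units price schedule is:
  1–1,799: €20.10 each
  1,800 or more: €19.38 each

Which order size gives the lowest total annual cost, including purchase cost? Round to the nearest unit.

Q* ≈ 1,800 cases

Holding cost per unit per year at price C is H = 0.29·C.
For each price level, check whether its EOQ is feasible; otherwise the best quantity at that price is the breakpoint.
EOQ at €20.10 = 901.7 (feasible in tier 1): TC = 42,700×€20.10 + (42,700/901.7)×55.5 + (901.7/2)×0.29×€20.10 = €863,526.21.
EOQ at €19.38 = 918.3 < 1800, so use break Q=1800: TC = 42,700×€19.38 + (42,700/1800.0)×55.5 + (1800.0/2)×0.29×€19.38 = €833,900.76.
Lowest total cost is €833,900.76 at Q = 1800.0.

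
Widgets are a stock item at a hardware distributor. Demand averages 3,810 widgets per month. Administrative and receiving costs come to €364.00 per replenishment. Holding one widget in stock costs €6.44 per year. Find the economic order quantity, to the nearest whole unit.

Q* ≈ 2,273 widgets

Annual demand D = 3,810 × 12 = 45,720.
EOQ = √(2DS / H) = √(2 × 45,720 × 364 / 6.44).
= √(33,284,160 / 6.44) = √5,168,347.8261 ≈ 2273.400.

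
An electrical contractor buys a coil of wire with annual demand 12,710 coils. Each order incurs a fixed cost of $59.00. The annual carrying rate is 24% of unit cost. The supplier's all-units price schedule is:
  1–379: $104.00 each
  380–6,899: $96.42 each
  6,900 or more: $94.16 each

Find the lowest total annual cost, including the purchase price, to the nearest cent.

Holding cost per unit per year at price C is H = 0.24·C.
For each price level, check whether its EOQ is feasible; otherwise the best quantity at that price is the breakpoint.
EOQ at $104.00 = 245.1 (feasible in tier 1): TC = 12,710×$104.00 + (12,710/245.1)×59 + (245.1/2)×0.24×$104.00 = $1,327,958.37.
EOQ at $96.42 = 254.6 < 380, so use break Q=380: TC = 12,710×$96.42 + (12,710/380.0)×59 + (380.0/2)×0.24×$96.42 = $1,231,868.35.
EOQ at $94.16 = 257.6 < 6900, so use break Q=6900: TC = 12,710×$94.16 + (12,710/6900.0)×59 + (6900.0/2)×0.24×$94.16 = $1,274,846.76.
Lowest total cost among the candidates is at Q = 380.0.

TC* ≈ $1,231,868.35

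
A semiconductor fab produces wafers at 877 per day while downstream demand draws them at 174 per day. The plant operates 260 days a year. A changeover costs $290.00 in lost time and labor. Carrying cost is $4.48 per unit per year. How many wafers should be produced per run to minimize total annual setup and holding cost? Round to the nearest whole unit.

Annual demand D = 174 × 260 = 45,240.
Production build-up factor (1 − d/p) = 1 − 174/877 = 0.8016.
Q* = √(2DS / (H(1 − d/p))) = √(2 × 45,240 × 290 / (4.48 × 0.8016)).
= √(26,239,200 / 3.5912) ≈ 2703.077.

Q* ≈ 2,703 wafers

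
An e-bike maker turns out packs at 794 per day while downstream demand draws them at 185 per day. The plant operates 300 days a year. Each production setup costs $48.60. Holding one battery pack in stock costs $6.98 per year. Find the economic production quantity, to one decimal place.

Annual demand D = 185 × 300 = 55,500.
Production build-up factor (1 − d/p) = 1 − 185/794 = 0.7670.
Q* = √(2DS / (H(1 − d/p))) = √(2 × 55,500 × 48.6 / (6.98 × 0.7670)).
= √(5,394,600 / 5.3537) ≈ 1003.815.

Q* ≈ 1,003.8 packs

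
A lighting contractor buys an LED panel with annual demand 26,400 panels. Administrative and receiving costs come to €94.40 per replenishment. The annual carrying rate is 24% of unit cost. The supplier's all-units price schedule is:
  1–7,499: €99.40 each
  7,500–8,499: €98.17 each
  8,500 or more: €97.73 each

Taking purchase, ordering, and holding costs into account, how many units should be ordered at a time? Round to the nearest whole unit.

Holding cost per unit per year at price C is H = 0.24·C.
Candidates are each tier's EOQ (if it falls in that tier) and each price-break quantity.
EOQ at €99.40 = 457.1 (feasible in tier 1): TC = 26,400×€99.40 + (26,400/457.1)×94.4 + (457.1/2)×0.24×€99.40 = €2,635,064.40.
EOQ at €98.17 = 459.9 < 7500, so use break Q=7500: TC = 26,400×€98.17 + (26,400/7500.0)×94.4 + (7500.0/2)×0.24×€98.17 = €2,680,373.29.
EOQ at €97.73 = 461.0 < 8500, so use break Q=8500: TC = 26,400×€97.73 + (26,400/8500.0)×94.4 + (8500.0/2)×0.24×€97.73 = €2,680,049.80.
Lowest total cost is €2,635,064.40 at Q = 457.1.

Q* ≈ 457 panels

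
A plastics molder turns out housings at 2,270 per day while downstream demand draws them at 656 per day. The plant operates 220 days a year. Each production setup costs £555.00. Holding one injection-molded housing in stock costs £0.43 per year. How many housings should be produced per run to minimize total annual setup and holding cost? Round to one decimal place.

Annual demand D = 656 × 220 = 144,320.
Production build-up factor (1 − d/p) = 1 − 656/2,270 = 0.7110.
Q* = √(2DS / (H(1 − d/p))) = √(2 × 144,320 × 555 / (0.43 × 0.7110)).
= √(160,195,200 / 0.3057) ≈ 22890.311.

Q* ≈ 22,890.3 housings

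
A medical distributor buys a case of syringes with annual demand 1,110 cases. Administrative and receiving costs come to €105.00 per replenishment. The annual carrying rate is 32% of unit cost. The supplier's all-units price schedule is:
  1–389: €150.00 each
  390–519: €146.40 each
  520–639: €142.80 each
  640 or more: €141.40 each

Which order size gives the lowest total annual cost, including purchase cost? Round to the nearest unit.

Holding cost per unit per year at price C is H = 0.32·C.
Candidates are each tier's EOQ (if it falls in that tier) and each price-break quantity.
EOQ at €150.00 = 69.7 (feasible in tier 1): TC = 1,110×€150.00 + (1,110/69.7)×105 + (69.7/2)×0.32×€150.00 = €169,844.97.
EOQ at €146.40 = 70.5 < 390, so use break Q=390: TC = 1,110×€146.40 + (1,110/390.0)×105 + (390.0/2)×0.32×€146.40 = €171,938.21.
EOQ at €142.80 = 71.4 < 520, so use break Q=520: TC = 1,110×€142.80 + (1,110/520.0)×105 + (520.0/2)×0.32×€142.80 = €170,613.09.
EOQ at €141.40 = 71.8 < 640, so use break Q=640: TC = 1,110×€141.40 + (1,110/640.0)×105 + (640.0/2)×0.32×€141.40 = €171,615.47.
Lowest total cost is €169,844.97 at Q = 69.7.

Q* ≈ 70 cases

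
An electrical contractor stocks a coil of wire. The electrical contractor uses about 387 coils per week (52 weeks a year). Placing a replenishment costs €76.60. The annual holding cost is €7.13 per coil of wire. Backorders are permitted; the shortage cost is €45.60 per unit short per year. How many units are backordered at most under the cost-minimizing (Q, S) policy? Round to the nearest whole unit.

S* ≈ 96 coils

Annual demand D = 387 × 52 = 20,124.
With planned backorders, Q* = √(2DS/H) · √((H+B)/B).
√(2DS/H) = √(2 × 20,124 × 76.6 / 7.13) = 657.570.
√((H+B)/B) = √((7.13+45.6)/45.6) = 1.0753.
Q* ≈ 707.112.
S* = Q* · H/(H+B) = 707.112 × 7.13/52.73 ≈ 95.614.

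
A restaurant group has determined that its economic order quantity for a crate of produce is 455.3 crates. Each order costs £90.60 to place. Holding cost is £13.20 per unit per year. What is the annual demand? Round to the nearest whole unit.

The basic EOQ model gives Q* = √(2DS/H); rearrange for the unknown.
From Q* = √(2DS/H): D = Q*²H / (2S) = 455.3² × 13.2 / (2 × 90.6) = 15101.185.

D ≈ 15,101 crates per year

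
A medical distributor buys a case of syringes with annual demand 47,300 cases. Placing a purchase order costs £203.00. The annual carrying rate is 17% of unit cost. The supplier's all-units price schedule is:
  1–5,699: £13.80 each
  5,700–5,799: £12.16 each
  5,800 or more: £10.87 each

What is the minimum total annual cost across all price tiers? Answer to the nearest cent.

Holding cost per unit per year at price C is H = 0.17·C.
Evaluate total cost at each tier's feasible EOQ or, if the EOQ is below the tier, at the tier's minimum quantity.
EOQ at £13.80 = 2861.1 (feasible in tier 1): TC = 47,300×£13.80 + (47,300/2861.1)×203 + (2861.1/2)×0.17×£13.80 = £659,452.09.
EOQ at £12.16 = 3047.9 < 5700, so use break Q=5700: TC = 47,300×£12.16 + (47,300/5700.0)×203 + (5700.0/2)×0.17×£12.16 = £582,744.06.
EOQ at £10.87 = 3223.7 < 5800, so use break Q=5800: TC = 47,300×£10.87 + (47,300/5800.0)×203 + (5800.0/2)×0.17×£10.87 = £521,165.41.
Lowest total cost among the candidates is at Q = 5800.0.

TC* ≈ £521,165.41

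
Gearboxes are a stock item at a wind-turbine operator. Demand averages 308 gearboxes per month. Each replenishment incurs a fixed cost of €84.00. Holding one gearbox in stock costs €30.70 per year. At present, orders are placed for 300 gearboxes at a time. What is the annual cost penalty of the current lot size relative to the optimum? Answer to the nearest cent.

Extra cost ≈ €1,273.82 per year

Annual demand D = 308 × 12 = 3,696.
EOQ = √(2DS/H) = √(2 × 3,696 × 84 / 30.7) ≈ 142.22.
Cost at Q* = (D/Q*)S + (Q*/2)H = √(2DSH) ≈ €4,366.06.
Cost at Q = 300: (3,696/300)×84 + (300/2)×30.7 = €1,034.88 + €4,605.00 = €5,639.88.
Excess = €5,639.88 − €4,366.06 = €1,273.82.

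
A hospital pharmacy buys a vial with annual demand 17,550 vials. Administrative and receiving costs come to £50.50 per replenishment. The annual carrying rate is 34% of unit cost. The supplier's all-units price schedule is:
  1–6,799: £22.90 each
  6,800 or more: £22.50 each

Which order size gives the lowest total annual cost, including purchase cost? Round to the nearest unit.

Holding cost per unit per year at price C is H = 0.34·C.
For each price level, check whether its EOQ is feasible; otherwise the best quantity at that price is the breakpoint.
EOQ at £22.90 = 477.1 (feasible in tier 1): TC = 17,550×£22.90 + (17,550/477.1)×50.5 + (477.1/2)×0.34×£22.90 = £405,609.98.
EOQ at £22.50 = 481.4 < 6800, so use break Q=6800: TC = 17,550×£22.50 + (17,550/6800.0)×50.5 + (6800.0/2)×0.34×£22.50 = £421,015.33.
Lowest total cost is £405,609.98 at Q = 477.1.

Q* ≈ 477 vials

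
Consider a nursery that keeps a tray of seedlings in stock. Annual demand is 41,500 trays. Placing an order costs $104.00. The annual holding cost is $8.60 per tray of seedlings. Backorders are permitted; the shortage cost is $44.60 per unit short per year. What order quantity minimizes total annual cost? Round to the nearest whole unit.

With planned backorders, Q* = √(2DS/H) · √((H+B)/B).
√(2DS/H) = √(2 × 41,500 × 104 / 8.6) = 1001.859.
√((H+B)/B) = √((8.6+44.6)/44.6) = 1.0922.
Q* ≈ 1094.195.

Q* ≈ 1,094 trays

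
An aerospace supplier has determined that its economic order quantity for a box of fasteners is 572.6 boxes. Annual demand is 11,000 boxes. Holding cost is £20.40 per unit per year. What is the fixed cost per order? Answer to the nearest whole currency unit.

S ≈ £304

The basic EOQ model gives Q* = √(2DS/H); rearrange for the unknown.
From Q* = √(2DS/H): S = Q*²H / (2D) = 572.6² × 20.4 / (2 × 11,000) = 304.0256.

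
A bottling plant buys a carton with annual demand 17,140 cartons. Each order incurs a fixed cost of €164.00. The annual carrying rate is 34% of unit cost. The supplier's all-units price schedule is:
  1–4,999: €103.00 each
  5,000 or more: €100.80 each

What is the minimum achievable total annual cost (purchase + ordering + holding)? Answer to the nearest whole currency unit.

TC* ≈ €1,779,451

Holding cost per unit per year at price C is H = 0.34·C.
For each price level, check whether its EOQ is feasible; otherwise the best quantity at that price is the breakpoint.
EOQ at €103.00 = 400.7 (feasible in tier 1): TC = 17,140×€103.00 + (17,140/400.7)×164 + (400.7/2)×0.34×€103.00 = €1,779,451.38.
EOQ at €100.80 = 405.0 < 5000, so use break Q=5000: TC = 17,140×€100.80 + (17,140/5000.0)×164 + (5000.0/2)×0.34×€100.80 = €1,813,954.19.
Lowest total cost among the candidates is at Q = 400.7.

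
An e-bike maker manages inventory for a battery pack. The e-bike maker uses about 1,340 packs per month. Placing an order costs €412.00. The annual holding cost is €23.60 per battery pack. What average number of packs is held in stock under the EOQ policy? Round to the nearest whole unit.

Annual demand D = 1,340 × 12 = 16,080.
EOQ = √(2DS/H) = √(2 × 16,080 × 412 / 23.6) ≈ 749.29.
Average inventory = Q*/2 ≈ 749.29 / 2 = 374.646.

Average inventory ≈ 375 packs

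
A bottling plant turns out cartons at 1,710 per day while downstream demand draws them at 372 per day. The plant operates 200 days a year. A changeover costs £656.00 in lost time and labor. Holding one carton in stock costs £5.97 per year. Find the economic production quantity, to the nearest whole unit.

Annual demand D = 372 × 200 = 74,400.
Production build-up factor (1 − d/p) = 1 − 372/1,710 = 0.7825.
Q* = √(2DS / (H(1 − d/p))) = √(2 × 74,400 × 656 / (5.97 × 0.7825)).
= √(97,612,800 / 4.6713) ≈ 4571.263.

Q* ≈ 4,571 cartons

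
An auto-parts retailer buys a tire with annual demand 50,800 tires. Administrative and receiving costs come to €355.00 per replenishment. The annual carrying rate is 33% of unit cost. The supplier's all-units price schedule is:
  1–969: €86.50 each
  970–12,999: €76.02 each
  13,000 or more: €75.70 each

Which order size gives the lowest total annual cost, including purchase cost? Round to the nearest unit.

Q* ≈ 1,199 tires

Holding cost per unit per year at price C is H = 0.33·C.
Candidates are each tier's EOQ (if it falls in that tier) and each price-break quantity.
Tier 1 (€86.50): EOQ = 1124.1 exceeds tier's upper bound 969, so this tier is dominated.
EOQ at €76.02 = 1199.1 (feasible in tier 2): TC = 50,800×€76.02 + (50,800/1199.1)×355 + (1199.1/2)×0.33×€76.02 = €3,891,896.28.
EOQ at €75.70 = 1201.6 < 13000, so use break Q=13000: TC = 50,800×€75.70 + (50,800/13000.0)×355 + (13000.0/2)×0.33×€75.70 = €4,009,323.73.
Lowest total cost is €3,891,896.28 at Q = 1199.1.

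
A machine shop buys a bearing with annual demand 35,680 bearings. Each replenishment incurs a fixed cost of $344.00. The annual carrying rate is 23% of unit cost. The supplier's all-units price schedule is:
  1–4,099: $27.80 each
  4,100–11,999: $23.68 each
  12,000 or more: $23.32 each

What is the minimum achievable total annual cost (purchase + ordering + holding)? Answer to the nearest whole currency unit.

Holding cost per unit per year at price C is H = 0.23·C.
Evaluate total cost at each tier's feasible EOQ or, if the EOQ is below the tier, at the tier's minimum quantity.
EOQ at $27.80 = 1959.4 (feasible in tier 1): TC = 35,680×$27.80 + (35,680/1959.4)×344 + (1959.4/2)×0.23×$27.80 = $1,004,432.32.
EOQ at $23.68 = 2123.0 < 4100, so use break Q=4100: TC = 35,680×$23.68 + (35,680/4100.0)×344 + (4100.0/2)×0.23×$23.68 = $859,061.16.
EOQ at $23.32 = 2139.3 < 12000, so use break Q=12000: TC = 35,680×$23.32 + (35,680/12000.0)×344 + (12000.0/2)×0.23×$23.32 = $865,262.03.
Lowest total cost among the candidates is at Q = 4100.0.

TC* ≈ $859,061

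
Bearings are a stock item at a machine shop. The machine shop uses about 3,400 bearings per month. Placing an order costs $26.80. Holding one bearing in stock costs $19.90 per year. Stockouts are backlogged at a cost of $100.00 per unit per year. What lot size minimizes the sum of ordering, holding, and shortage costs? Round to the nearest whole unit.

Annual demand D = 3,400 × 12 = 40,800.
With planned backorders, Q* = √(2DS/H) · √((H+B)/B).
√(2DS/H) = √(2 × 40,800 × 26.8 / 19.9) = 331.502.
√((H+B)/B) = √((19.9+100)/100) = 1.0950.
Q* ≈ 362.991.

Q* ≈ 363 bearings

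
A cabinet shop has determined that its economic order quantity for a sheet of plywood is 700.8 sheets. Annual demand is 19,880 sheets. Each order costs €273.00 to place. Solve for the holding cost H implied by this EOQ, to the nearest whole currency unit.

Invert the EOQ relation Q*² = 2DS/H.
From Q* = √(2DS/H): H = 2DS / Q*² = 2 × 19,880 × 273 / 700.8² = 22.1015.

H ≈ €22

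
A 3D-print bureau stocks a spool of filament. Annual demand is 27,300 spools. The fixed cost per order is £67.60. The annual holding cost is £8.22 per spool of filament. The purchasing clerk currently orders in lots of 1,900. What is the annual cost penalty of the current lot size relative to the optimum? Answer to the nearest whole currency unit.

EOQ = √(2DS/H) = √(2 × 27,300 × 67.6 / 8.22) ≈ 670.09.
Cost at Q* = (D/Q*)S + (Q*/2)H = √(2DSH) ≈ £5,508.15.
Cost at Q = 1,900: (27,300/1,900)×67.6 + (1,900/2)×8.22 = £971.31 + £7,809.00 = £8,780.31.
Excess = £8,780.31 − £5,508.15 = £3,272.16.

Extra cost ≈ £3,272 per year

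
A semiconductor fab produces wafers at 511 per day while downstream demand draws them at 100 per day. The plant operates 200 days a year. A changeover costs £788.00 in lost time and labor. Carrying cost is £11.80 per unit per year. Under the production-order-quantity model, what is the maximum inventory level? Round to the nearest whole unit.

I_max ≈ 1,466 wafers

Annual demand D = 100 × 200 = 20,000.
Production build-up factor (1 − d/p) = 1 − 100/511 = 0.8043.
Q* = √(2DS / (H(1 − d/p))) = √(2 × 20,000 × 788 / (11.8 × 0.8043)).
= √(31,520,000 / 9.4908) ≈ 1822.391.
Maximum inventory = Q*(1 − d/p) = 1822.391 × 0.8043 ≈ 1465.759.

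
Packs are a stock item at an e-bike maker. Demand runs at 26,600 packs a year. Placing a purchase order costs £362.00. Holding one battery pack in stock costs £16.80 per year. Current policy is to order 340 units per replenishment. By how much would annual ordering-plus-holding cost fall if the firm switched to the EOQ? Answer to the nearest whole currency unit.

Extra cost ≈ £13,190 per year

EOQ = √(2DS/H) = √(2 × 26,600 × 362 / 16.8) ≈ 1070.67.
Cost at Q* = (D/Q*)S + (Q*/2)H = √(2DSH) ≈ £17,987.25.
Cost at Q = 340: (26,600/340)×362 + (340/2)×16.8 = £28,321.18 + £2,856.00 = £31,177.18.
Excess = £31,177.18 − £17,987.25 = £13,189.93.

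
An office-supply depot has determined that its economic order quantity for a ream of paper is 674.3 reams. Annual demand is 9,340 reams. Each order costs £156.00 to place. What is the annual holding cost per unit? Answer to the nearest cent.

Squaring Q* = √(2DS/H) gives Q*² = 2DS/H.
From Q* = √(2DS/H): H = 2DS / Q*² = 2 × 9,340 × 156 / 674.3² = 6.4091.

H ≈ £6.41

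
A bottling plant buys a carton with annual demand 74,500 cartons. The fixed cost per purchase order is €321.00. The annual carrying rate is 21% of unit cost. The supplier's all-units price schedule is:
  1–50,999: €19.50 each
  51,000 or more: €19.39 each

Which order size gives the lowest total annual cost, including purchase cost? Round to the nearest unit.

Q* ≈ 3,418 cartons

Holding cost per unit per year at price C is H = 0.21·C.
Candidates are each tier's EOQ (if it falls in that tier) and each price-break quantity.
EOQ at €19.50 = 3417.6 (feasible in tier 1): TC = 74,500×€19.50 + (74,500/3417.6)×321 + (3417.6/2)×0.21×€19.50 = €1,466,744.99.
EOQ at €19.39 = 3427.3 < 51000, so use break Q=51000: TC = 74,500×€19.39 + (74,500/51000.0)×321 + (51000.0/2)×0.21×€19.39 = €1,548,857.36.
Lowest total cost is €1,466,744.99 at Q = 3417.6.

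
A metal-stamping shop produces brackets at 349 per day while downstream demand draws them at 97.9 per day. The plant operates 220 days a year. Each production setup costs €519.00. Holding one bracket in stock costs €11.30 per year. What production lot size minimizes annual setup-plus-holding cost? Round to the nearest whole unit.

Annual demand D = 97.9 × 220 = 21,538.
Production build-up factor (1 − d/p) = 1 − 97.9/349 = 0.7195.
Q* = √(2DS / (H(1 − d/p))) = √(2 × 21,538 × 519 / (11.3 × 0.7195)).
= √(22,356,444 / 8.1302) ≈ 1658.256.

Q* ≈ 1,658 brackets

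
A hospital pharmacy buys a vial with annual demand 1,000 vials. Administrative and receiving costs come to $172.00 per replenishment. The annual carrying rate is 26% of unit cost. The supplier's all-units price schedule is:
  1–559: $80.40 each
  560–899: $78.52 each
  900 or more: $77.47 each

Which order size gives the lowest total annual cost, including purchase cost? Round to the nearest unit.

Holding cost per unit per year at price C is H = 0.26·C.
Evaluate total cost at each tier's feasible EOQ or, if the EOQ is below the tier, at the tier's minimum quantity.
EOQ at $80.40 = 128.3 (feasible in tier 1): TC = 1,000×$80.40 + (1,000/128.3)×172 + (128.3/2)×0.26×$80.40 = $83,081.60.
EOQ at $78.52 = 129.8 < 560, so use break Q=560: TC = 1,000×$78.52 + (1,000/560.0)×172 + (560.0/2)×0.26×$78.52 = $84,543.40.
EOQ at $77.47 = 130.7 < 900, so use break Q=900: TC = 1,000×$77.47 + (1,000/900.0)×172 + (900.0/2)×0.26×$77.47 = $86,725.10.
Lowest total cost is $83,081.60 at Q = 128.3.

Q* ≈ 128 vials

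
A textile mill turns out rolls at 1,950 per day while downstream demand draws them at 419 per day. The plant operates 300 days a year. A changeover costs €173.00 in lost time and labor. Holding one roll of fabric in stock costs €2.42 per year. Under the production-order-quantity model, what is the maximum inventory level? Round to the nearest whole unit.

Annual demand D = 419 × 300 = 125,700.
Production build-up factor (1 − d/p) = 1 − 419/1,950 = 0.7851.
Q* = √(2DS / (H(1 − d/p))) = √(2 × 125,700 × 173 / (2.42 × 0.7851)).
= √(43,492,200 / 1.9) ≈ 4784.403.
Maximum inventory = Q*(1 − d/p) = 4784.403 × 0.7851 ≈ 3756.369.

I_max ≈ 3,756 rolls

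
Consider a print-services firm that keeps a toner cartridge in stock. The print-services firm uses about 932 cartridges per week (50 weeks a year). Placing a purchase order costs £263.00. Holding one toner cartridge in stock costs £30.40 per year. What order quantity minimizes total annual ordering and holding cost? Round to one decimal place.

Annual demand D = 932 × 50 = 46,600.
EOQ = √(2DS / H) = √(2 × 46,600 × 263 / 30.4).
= √(24,511,600 / 30.4) = √806,302.6316 ≈ 897.944.

Q* ≈ 897.9 cartridges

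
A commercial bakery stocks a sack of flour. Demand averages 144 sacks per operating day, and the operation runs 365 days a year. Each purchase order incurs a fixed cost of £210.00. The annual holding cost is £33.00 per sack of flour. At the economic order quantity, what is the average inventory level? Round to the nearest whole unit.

Average inventory ≈ 409 sacks

Annual demand D = 144 × 365 = 52,560.
EOQ = √(2DS/H) = √(2 × 52,560 × 210 / 33) ≈ 817.89.
Average inventory = Q*/2 ≈ 817.89 / 2 = 408.945.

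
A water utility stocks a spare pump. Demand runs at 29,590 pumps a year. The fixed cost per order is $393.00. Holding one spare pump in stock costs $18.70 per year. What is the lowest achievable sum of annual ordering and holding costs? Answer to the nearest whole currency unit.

TC* ≈ $20,855

Q* = √(2DS/H) = √(2 × 29,590 × 393 / 18.7) ≈ 1115.23.
At Q*, ordering cost (D/Q*)S equals holding cost (Q*/2)H, each = √(DSH/2).
Minimum total = √(2DSH) = √(2 × 29,590 × 393 × 18.7) ≈ 20854.729.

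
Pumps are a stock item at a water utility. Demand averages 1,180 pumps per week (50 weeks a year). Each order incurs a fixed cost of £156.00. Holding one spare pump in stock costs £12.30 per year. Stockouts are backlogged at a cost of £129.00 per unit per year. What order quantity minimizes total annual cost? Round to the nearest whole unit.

Q* ≈ 1,280 pumps

Annual demand D = 1,180 × 50 = 59,000.
With planned backorders, Q* = √(2DS/H) · √((H+B)/B).
√(2DS/H) = √(2 × 59,000 × 156 / 12.3) = 1223.350.
√((H+B)/B) = √((12.3+129)/129) = 1.0466.
Q* ≈ 1280.345.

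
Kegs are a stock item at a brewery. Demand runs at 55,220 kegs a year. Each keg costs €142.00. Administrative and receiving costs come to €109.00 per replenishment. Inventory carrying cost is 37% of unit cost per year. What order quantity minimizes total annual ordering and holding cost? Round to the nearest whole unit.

Holding cost H = 0.37 × €142.00 = €52.5400 per unit per year.
EOQ = √(2DS / H) = √(2 × 55,220 × 109 / 52.54).
= √(12,037,960 / 52.54) = √229,119.9086 ≈ 478.665.

Q* ≈ 479 kegs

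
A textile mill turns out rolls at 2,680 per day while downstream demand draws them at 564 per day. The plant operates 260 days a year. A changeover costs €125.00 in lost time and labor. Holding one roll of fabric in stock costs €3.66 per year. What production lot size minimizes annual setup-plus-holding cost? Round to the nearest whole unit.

Q* ≈ 3,562 rolls

Annual demand D = 564 × 260 = 146,640.
Production build-up factor (1 − d/p) = 1 − 564/2,680 = 0.7896.
Q* = √(2DS / (H(1 − d/p))) = √(2 × 146,640 × 125 / (3.66 × 0.7896)).
= √(36,660,000 / 2.8898) ≈ 3561.765.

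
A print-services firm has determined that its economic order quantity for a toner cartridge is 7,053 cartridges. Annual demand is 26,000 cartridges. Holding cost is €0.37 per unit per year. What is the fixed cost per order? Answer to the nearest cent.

Invert the EOQ relation Q*² = 2DS/H.
From Q* = √(2DS/H): S = Q*²H / (2D) = 7,053² × 0.37 / (2 × 26,000) = 353.9534.

S ≈ €353.95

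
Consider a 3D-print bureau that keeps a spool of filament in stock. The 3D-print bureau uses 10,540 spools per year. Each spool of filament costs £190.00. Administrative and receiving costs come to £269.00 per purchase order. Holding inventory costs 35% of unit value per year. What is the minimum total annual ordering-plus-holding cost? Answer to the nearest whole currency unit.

TC* ≈ £19,419

Holding cost H = 0.35 × £190.00 = £66.5000 per unit per year.
Q* = √(2DS/H) = √(2 × 10,540 × 269 / 66.5) ≈ 292.01.
At Q*, ordering cost (D/Q*)S equals holding cost (Q*/2)H, each = √(DSH/2).
Minimum total = √(2DSH) = √(2 × 10,540 × 269 × 66.5) ≈ 19418.795.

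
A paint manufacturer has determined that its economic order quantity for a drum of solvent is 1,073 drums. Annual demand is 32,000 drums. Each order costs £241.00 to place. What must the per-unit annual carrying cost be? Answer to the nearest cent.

Invert the EOQ relation Q*² = 2DS/H.
From Q* = √(2DS/H): H = 2DS / Q*² = 2 × 32,000 × 241 / 1,073² = 13.3967.

H ≈ £13.40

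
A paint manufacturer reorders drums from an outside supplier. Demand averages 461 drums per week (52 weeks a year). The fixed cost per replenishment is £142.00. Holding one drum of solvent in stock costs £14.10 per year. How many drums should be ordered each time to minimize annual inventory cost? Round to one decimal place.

Annual demand D = 461 × 52 = 23,972.
EOQ = √(2DS / H) = √(2 × 23,972 × 142 / 14.1).
= √(6,808,048 / 14.1) = √482,840.2837 ≈ 694.867.

Q* ≈ 694.9 drums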